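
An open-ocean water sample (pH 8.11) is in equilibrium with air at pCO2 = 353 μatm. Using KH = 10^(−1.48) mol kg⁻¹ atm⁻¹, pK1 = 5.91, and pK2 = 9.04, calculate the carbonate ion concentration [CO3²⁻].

[CO2*] = KH · pCO2 = 10^(−1.48) × 353×10^-6 = 1.169×10^-5 mol/kg
α₀ = 1/(1 + K1/[H⁺] + K1K2/[H⁺]²) = 1/(1 + 10^+2.20 + 10^+1.27) = 0.005615
DIC = [CO2*]/α₀ = 1.169×10^-5 / 0.005615 = 2.082 mmol/kg
[CO3²⁻] = α₂·DIC; α₂ = 0.1045, so [CO3²⁻] = 0.1045 × 2.082 = 0.218 mmol/kg

[CO3²⁻] = 0.218 mmol/kg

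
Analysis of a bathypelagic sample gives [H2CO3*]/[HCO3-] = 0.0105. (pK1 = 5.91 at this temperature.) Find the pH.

From K1 = [H⁺][HCO3-]/[H2CO3*]:  pH = pK1 − log₁₀([H2CO3*]/[HCO3-])
log₁₀(0.0105) = -1.979
pH = 5.91 − (-1.979) = 7.89

pH = 7.89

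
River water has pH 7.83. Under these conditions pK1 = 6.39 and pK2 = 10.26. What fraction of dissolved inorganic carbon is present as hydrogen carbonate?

α₁ = 0.962

α₁ = 1 / (1 + [H⁺]/K1 + K2/[H⁺]) = 1 / (1 + 10^-1.44 + 10^-2.43)
   = 1 / (1 + 0.036308 + 0.0037154) = 1/1.0400 = 0.9615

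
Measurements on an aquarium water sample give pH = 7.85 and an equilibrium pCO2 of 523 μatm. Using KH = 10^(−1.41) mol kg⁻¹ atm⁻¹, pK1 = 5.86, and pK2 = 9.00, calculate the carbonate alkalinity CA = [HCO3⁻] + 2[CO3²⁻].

CA = 2.27 mmol/kg

[CO2*] = KH · pCO2 = 10^(−1.41) × 523×10^-6 = 2.035×10^-5 mol/kg
α₀ = 1/(1 + K1/[H⁺] + K1K2/[H⁺]²) = 1/(1 + 10^+1.99 + 10^+0.84) = 0.009466
DIC = [CO2*]/α₀ = 2.035×10^-5 / 0.009466 = 2.150 mmol/kg
CA = (α₁ + 2α₂)·DIC = (0.9250 + 2×0.06549) × 2.150 = 2.27 mmol/kg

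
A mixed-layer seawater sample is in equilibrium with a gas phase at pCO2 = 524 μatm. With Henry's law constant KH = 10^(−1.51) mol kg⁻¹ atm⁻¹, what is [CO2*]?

KH = 10^(−1.51) = 3.090×10^-2 mol kg⁻¹ atm⁻¹
[CO2*] = KH · pCO2 = 3.090×10^-2 × 524×10^-6 atm = 1.62×10^-5 mol/kg

[CO2*] = 16.2 μmol/kg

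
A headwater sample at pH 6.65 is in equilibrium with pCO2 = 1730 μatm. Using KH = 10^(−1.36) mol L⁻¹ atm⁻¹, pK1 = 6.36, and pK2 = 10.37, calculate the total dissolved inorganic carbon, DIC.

DIC = 0.223 mmol/L

[CO2*] = KH · pCO2 = 10^(−1.36) × 1730×10^-6 = 7.552×10^-5 mol/L
α₀ = 1/(1 + K1/[H⁺] + K1K2/[H⁺]²) = 1/(1 + 10^+0.29 + 10^-3.43) = 0.3390
DIC = [CO2*]/α₀ = 7.552×10^-5 / 0.3390 = 0.223 mmol/L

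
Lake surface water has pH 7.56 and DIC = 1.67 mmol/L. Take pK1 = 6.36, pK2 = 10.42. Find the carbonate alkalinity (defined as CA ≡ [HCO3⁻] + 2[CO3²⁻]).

CA = [HCO3⁻] + 2[CO3²⁻] = (α₁ + 2α₂)·DIC
At pH 7.56: [H⁺]/K1 = 10^-1.20 = 0.063096, K2/[H⁺] = 10^-2.86 = 0.0013804
α₁ = 1/(1 + 0.063096 + 0.0013804) = 1/1.0645 = 0.9394; α₂ = α₁·K2/[H⁺] = 0.001297
α₁ + 2α₂ = 0.9420
CA = 0.9420 × 1.67 = 1.57 mmol/L

CA = 1.57 mmol/L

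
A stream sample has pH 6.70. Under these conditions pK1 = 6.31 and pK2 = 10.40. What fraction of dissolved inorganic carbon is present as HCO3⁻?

α₁ = 0.710

α₁ = 1 / (1 + [H⁺]/K1 + K2/[H⁺]) = 1 / (1 + 10^-0.39 + 10^-3.70)
   = 1 / (1 + 0.40738 + 0.00019953) = 1/1.4076 = 0.7104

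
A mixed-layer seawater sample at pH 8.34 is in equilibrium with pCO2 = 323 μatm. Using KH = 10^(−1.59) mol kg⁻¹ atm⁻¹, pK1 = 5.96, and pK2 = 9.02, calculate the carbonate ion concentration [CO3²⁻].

[CO3²⁻] = 0.416 mmol/kg

[CO2*] = KH · pCO2 = 10^(−1.59) × 323×10^-6 = 8.302×10^-6 mol/kg
α₀ = 1/(1 + K1/[H⁺] + K1K2/[H⁺]²) = 1/(1 + 10^+2.38 + 10^+1.70) = 0.003436
DIC = [CO2*]/α₀ = 8.302×10^-6 / 0.003436 = 2.416 mmol/kg
[CO3²⁻] = α₂·DIC; α₂ = 0.1722, so [CO3²⁻] = 0.1722 × 2.416 = 0.416 mmol/kg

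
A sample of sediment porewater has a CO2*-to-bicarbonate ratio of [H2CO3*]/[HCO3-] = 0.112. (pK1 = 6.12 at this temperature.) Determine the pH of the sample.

From K1 = [H⁺][HCO3-]/[H2CO3*]:  pH = pK1 − log₁₀([H2CO3*]/[HCO3-])
log₁₀(0.112) = -0.951
pH = 6.12 − (-0.951) = 7.07

pH = 7.07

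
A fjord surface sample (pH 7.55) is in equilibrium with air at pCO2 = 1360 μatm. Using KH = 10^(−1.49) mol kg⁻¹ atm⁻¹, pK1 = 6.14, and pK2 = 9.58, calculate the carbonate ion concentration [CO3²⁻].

[CO3²⁻] = 10.6 μmol/kg

[CO2*] = KH · pCO2 = 10^(−1.49) × 1360×10^-6 = 4.401×10^-5 mol/kg
α₀ = 1/(1 + K1/[H⁺] + K1K2/[H⁺]²) = 1/(1 + 10^+1.41 + 10^-0.62) = 0.03711
DIC = [CO2*]/α₀ = 4.401×10^-5 / 0.03711 = 1.186 mmol/kg
[CO3²⁻] = α₂·DIC; α₂ = 0.008903, so [CO3²⁻] = 0.008903 × 1.186 = 0.0106 mmol/kg = 10.6 μmol/kg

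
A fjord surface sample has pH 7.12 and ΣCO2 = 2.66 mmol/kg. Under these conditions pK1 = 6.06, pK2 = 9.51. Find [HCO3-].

[HCO3⁻] = 2.44 mmol/kg

α₁ = 1 / (1 + [H⁺]/K1 + K2/[H⁺]) = 1 / (1 + 10^-1.06 + 10^-2.39)
   = 1 / (1 + 0.087096 + 0.0040738) = 1/1.0912 = 0.9164
[HCO3⁻] = α₁ × DIC = 0.9164 × 2.66 = 2.44 mmol/kg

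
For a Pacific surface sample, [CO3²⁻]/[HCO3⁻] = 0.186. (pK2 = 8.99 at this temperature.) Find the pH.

From K2 = [H⁺][CO3²⁻]/[HCO3⁻]:  pH = pK2 + log₁₀([CO3²⁻]/[HCO3⁻])
log₁₀(0.186) = -0.730
pH = 8.99 + (-0.730) = 8.26

pH = 8.26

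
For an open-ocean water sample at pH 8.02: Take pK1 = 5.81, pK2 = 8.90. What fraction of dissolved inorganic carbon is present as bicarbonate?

α₁ = 0.879

α₁ = 1 / (1 + [H⁺]/K1 + K2/[H⁺]) = 1 / (1 + 10^-2.21 + 10^-0.88)
   = 1 / (1 + 0.0061660 + 0.13183) = 1/1.1380 = 0.8787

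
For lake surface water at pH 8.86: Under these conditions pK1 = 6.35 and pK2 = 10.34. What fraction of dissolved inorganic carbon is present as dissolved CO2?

α₀ = 1 / (1 + K1/[H⁺] + K1K2/[H⁺]²) = 1 / (1 + 10^+2.51 + 10^+1.03)
   = 1 / (1 + 323.59 + 10.715) = 1/335.31 = 0.002982

α₀ = 0.00298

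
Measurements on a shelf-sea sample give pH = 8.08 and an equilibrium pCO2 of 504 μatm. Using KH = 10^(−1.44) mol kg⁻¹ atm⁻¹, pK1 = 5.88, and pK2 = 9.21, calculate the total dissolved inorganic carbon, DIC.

[CO2*] = KH · pCO2 = 10^(−1.44) × 504×10^-6 = 1.830×10^-5 mol/kg
α₀ = 1/(1 + K1/[H⁺] + K1K2/[H⁺]²) = 1/(1 + 10^+2.20 + 10^+1.07) = 0.005840
DIC = [CO2*]/α₀ = 1.830×10^-5 / 0.005840 = 3.13 mmol/kg

DIC = 3.13 mmol/kg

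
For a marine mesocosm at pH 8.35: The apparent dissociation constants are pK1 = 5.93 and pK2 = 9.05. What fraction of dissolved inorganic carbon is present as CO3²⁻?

α₂ = 1 / (1 + [H⁺]/K2 + [H⁺]²/(K1K2)) = 1 / (1 + 10^+0.70 + 10^-1.72)
   = 1 / (1 + 5.0119 + 0.019055) = 1/6.0309 = 0.1658

α₂ = 0.166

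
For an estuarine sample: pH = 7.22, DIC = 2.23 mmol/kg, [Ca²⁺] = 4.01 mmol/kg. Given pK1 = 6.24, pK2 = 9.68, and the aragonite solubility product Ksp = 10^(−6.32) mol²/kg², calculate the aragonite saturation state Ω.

α₂ = 1 / (1 + [H⁺]/K2 + [H⁺]²/(K1K2)) = 1 / (1 + 10^+2.46 + 10^+1.48)
   = 1 / (1 + 288.40 + 30.200) = 1/319.60 = 0.003129
[CO3²⁻] = α₂ × DIC = 0.003129 × 2.23 = 0.006977 mmol/kg = 6.977 μmol/kg
Ksp = 10^(−6.32) = 4.786×10^-7
Ω = [Ca²⁺][CO3²⁻]/Ksp = (4.01×10^-3)(6.977×10^-6) / 4.786×10^-7 = 0.0585

Ω = 0.0585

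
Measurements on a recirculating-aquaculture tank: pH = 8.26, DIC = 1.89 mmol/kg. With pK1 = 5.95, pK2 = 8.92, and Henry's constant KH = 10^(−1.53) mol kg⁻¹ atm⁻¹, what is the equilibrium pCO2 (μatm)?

α₀ = 1 / (1 + K1/[H⁺] + K1K2/[H⁺]²) = 1 / (1 + 10^+2.31 + 10^+1.65)
   = 1 / (1 + 204.17 + 44.668) = 1/249.84 = 0.004003
[CO2*] = α₀ × DIC = 0.004003 × 1.89 = 0.007565 mmol/kg = 7.565 μmol/kg
pCO2 = [CO2*]/KH = 7.565×10^-6 / 2.951×10^-2 = 256 μatm

pCO2 = 256 μatm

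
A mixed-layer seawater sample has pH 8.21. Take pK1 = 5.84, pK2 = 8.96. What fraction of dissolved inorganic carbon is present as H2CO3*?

α₀ = 1 / (1 + K1/[H⁺] + K1K2/[H⁺]²) = 1 / (1 + 10^+2.37 + 10^+1.62)
   = 1 / (1 + 234.42 + 41.687) = 1/277.11 = 0.003609

α₀ = 0.00361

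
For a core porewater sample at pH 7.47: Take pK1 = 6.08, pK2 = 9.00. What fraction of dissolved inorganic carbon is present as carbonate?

α₂ = 0.0276

α₂ = 1 / (1 + [H⁺]/K2 + [H⁺]²/(K1K2)) = 1 / (1 + 10^+1.53 + 10^+0.14)
   = 1 / (1 + 33.884 + 1.3804) = 1/36.265 = 0.02757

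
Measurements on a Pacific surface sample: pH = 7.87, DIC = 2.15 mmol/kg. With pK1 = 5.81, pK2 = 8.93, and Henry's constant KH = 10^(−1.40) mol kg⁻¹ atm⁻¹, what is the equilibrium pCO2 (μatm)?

α₀ = 1 / (1 + K1/[H⁺] + K1K2/[H⁺]²) = 1 / (1 + 10^+2.06 + 10^+1.00)
   = 1 / (1 + 114.82 + 10.000) = 1/125.82 = 0.007948
[CO2*] = α₀ × DIC = 0.007948 × 2.15 = 0.01709 mmol/kg = 17.09 μmol/kg
pCO2 = [CO2*]/KH = 1.709×10^-5 / 3.981×10^-2 = 429 μatm

pCO2 = 429 μatm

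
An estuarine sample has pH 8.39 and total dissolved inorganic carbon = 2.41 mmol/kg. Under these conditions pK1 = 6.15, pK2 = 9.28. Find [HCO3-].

α₁ = 1 / (1 + [H⁺]/K1 + K2/[H⁺]) = 1 / (1 + 10^-2.24 + 10^-0.89)
   = 1 / (1 + 0.0057544 + 0.12882) = 1/1.1346 = 0.8814
[HCO3⁻] = α₁ × DIC = 0.8814 × 2.41 = 2.12 mmol/kg

[HCO3⁻] = 2.12 mmol/kg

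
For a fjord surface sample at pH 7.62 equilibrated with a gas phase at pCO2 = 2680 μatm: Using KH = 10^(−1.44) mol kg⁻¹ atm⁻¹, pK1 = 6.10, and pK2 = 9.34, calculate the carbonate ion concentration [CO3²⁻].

[CO3²⁻] = 0.0614 mmol/kg

[CO2*] = KH · pCO2 = 10^(−1.44) × 2680×10^-6 = 9.730×10^-5 mol/kg
α₀ = 1/(1 + K1/[H⁺] + K1K2/[H⁺]²) = 1/(1 + 10^+1.52 + 10^-0.20) = 0.02878
DIC = [CO2*]/α₀ = 9.730×10^-5 / 0.02878 = 3.381 mmol/kg
[CO3²⁻] = α₂·DIC; α₂ = 0.01816, so [CO3²⁻] = 0.01816 × 3.381 = 0.0614 mmol/kg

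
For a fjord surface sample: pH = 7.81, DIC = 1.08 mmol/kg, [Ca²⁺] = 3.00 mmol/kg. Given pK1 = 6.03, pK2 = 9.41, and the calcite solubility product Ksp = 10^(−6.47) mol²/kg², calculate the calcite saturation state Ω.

α₂ = 1 / (1 + [H⁺]/K2 + [H⁺]²/(K1K2)) = 1 / (1 + 10^+1.60 + 10^-0.18)
   = 1 / (1 + 39.811 + 0.66069) = 1/41.471 = 0.02411
[CO3²⁻] = α₂ × DIC = 0.02411 × 1.08 = 0.02604 mmol/kg
Ksp = 10^(−6.47) = 3.388×10^-7
Ω = [Ca²⁺][CO3²⁻]/Ksp = (3.00×10^-3)(2.604×10^-5) / 3.388×10^-7 = 0.231

Ω = 0.231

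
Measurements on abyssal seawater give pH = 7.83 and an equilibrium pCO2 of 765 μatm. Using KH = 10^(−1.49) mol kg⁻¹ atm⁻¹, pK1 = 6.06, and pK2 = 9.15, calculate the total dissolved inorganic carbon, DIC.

DIC = 1.55 mmol/kg

[CO2*] = KH · pCO2 = 10^(−1.49) × 765×10^-6 = 2.475×10^-5 mol/kg
α₀ = 1/(1 + K1/[H⁺] + K1K2/[H⁺]²) = 1/(1 + 10^+1.77 + 10^+0.45) = 0.01595
DIC = [CO2*]/α₀ = 2.475×10^-5 / 0.01595 = 1.55 mmol/kg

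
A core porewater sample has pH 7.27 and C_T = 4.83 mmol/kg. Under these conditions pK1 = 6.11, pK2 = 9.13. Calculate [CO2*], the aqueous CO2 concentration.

α₀ = 1 / (1 + K1/[H⁺] + K1K2/[H⁺]²) = 1 / (1 + 10^+1.16 + 10^-0.70)
   = 1 / (1 + 14.454 + 0.19953) = 1/15.654 = 0.06388
[CO2*] = α₀ × DIC = 0.06388 × 4.83 = 0.309 mmol/kg

[CO2*] = 0.309 mmol/kg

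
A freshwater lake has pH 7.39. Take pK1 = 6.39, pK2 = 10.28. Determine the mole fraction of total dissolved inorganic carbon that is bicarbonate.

α₁ = 1 / (1 + [H⁺]/K1 + K2/[H⁺]) = 1 / (1 + 10^-1.00 + 10^-2.89)
   = 1 / (1 + 0.10000 + 0.0012882) = 1/1.1013 = 0.9080

α₁ = 0.908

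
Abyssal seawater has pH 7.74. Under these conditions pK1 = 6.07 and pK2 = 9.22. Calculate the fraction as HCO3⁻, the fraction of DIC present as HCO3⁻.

α₁ = 0.948

α₁ = 1 / (1 + [H⁺]/K1 + K2/[H⁺]) = 1 / (1 + 10^-1.67 + 10^-1.48)
   = 1 / (1 + 0.021380 + 0.033113) = 1/1.0545 = 0.9483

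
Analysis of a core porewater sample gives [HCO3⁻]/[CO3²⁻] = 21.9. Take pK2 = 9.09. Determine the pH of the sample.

pH = 7.75

From K2 = [H⁺][CO3²⁻]/[HCO3⁻]:  pH = pK2 − log₁₀([HCO3⁻]/[CO3²⁻])
log₁₀(21.9) = +1.340
pH = 9.09 − (+1.340) = 7.75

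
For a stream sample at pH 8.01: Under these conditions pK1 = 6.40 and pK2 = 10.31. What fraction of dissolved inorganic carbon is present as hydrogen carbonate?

α₁ = 0.971

α₁ = 1 / (1 + [H⁺]/K1 + K2/[H⁺]) = 1 / (1 + 10^-1.61 + 10^-2.30)
   = 1 / (1 + 0.024547 + 0.0050119) = 1/1.0296 = 0.9713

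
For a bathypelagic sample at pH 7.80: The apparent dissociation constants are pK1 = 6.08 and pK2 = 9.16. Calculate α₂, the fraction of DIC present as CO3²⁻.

α₂ = 1 / (1 + [H⁺]/K2 + [H⁺]²/(K1K2)) = 1 / (1 + 10^+1.36 + 10^-0.36)
   = 1 / (1 + 22.909 + 0.43652) = 1/24.345 = 0.04108

α₂ = 0.0411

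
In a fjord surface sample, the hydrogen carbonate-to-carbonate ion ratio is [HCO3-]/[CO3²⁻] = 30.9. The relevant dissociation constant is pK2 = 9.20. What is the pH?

From K2 = [H⁺][CO3²⁻]/[HCO3-]:  pH = pK2 − log₁₀([HCO3-]/[CO3²⁻])
log₁₀(30.9) = +1.490
pH = 9.20 − (+1.490) = 7.71

pH = 7.71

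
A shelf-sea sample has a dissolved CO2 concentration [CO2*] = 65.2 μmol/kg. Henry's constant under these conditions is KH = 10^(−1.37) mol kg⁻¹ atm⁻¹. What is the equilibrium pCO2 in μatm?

pCO2 = 1530 μatm

KH = 10^(−1.37) = 4.266×10^-2 mol kg⁻¹ atm⁻¹
pCO2 = [CO2*]/KH = 65.2×10^-6 / 4.266×10^-2 = 1.53×10^-3 atm = 1530 μatm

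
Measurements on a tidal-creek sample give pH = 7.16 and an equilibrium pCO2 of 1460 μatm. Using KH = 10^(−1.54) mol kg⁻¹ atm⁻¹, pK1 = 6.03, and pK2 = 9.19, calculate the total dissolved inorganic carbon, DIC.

[CO2*] = KH · pCO2 = 10^(−1.54) × 1460×10^-6 = 4.211×10^-5 mol/kg
α₀ = 1/(1 + K1/[H⁺] + K1K2/[H⁺]²) = 1/(1 + 10^+1.13 + 10^-0.90) = 0.06842
DIC = [CO2*]/α₀ = 4.211×10^-5 / 0.06842 = 0.615 mmol/kg

DIC = 0.615 mmol/kg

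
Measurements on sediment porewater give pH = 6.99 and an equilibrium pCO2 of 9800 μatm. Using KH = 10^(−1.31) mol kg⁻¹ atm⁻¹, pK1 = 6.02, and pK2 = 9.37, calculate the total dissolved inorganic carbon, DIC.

[CO2*] = KH · pCO2 = 10^(−1.31) × 9800×10^-6 = 4.800×10^-4 mol/kg
α₀ = 1/(1 + K1/[H⁺] + K1K2/[H⁺]²) = 1/(1 + 10^+0.97 + 10^-1.41) = 0.09642
DIC = [CO2*]/α₀ = 4.800×10^-4 / 0.09642 = 4.98 mmol/kg

DIC = 4.98 mmol/kg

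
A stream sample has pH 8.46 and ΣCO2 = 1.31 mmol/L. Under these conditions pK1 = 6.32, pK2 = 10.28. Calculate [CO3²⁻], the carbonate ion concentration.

α₂ = 1 / (1 + [H⁺]/K2 + [H⁺]²/(K1K2)) = 1 / (1 + 10^+1.82 + 10^-0.32)
   = 1 / (1 + 66.069 + 0.47863) = 1/67.548 = 0.01480
[CO3²⁻] = α₂ × DIC = 0.01480 × 1.31 = 0.0194 mmol/L = 19.4 μmol/L

[CO3²⁻] = 19.4 μmol/L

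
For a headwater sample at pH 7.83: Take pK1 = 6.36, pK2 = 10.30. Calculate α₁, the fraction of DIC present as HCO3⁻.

α₁ = 1 / (1 + [H⁺]/K1 + K2/[H⁺]) = 1 / (1 + 10^-1.47 + 10^-2.47)
   = 1 / (1 + 0.033884 + 0.0033884) = 1/1.0373 = 0.9641

α₁ = 0.964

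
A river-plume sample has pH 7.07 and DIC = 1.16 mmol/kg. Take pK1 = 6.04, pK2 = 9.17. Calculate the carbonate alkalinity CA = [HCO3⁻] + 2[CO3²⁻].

CA = [HCO3⁻] + 2[CO3²⁻] = (α₁ + 2α₂)·DIC
At pH 7.07: [H⁺]/K1 = 10^-1.03 = 0.093325, K2/[H⁺] = 10^-2.10 = 0.0079433
α₁ = 1/(1 + 0.093325 + 0.0079433) = 1/1.1013 = 0.9080; α₂ = α₁·K2/[H⁺] = 0.007213
α₁ + 2α₂ = 0.9225
CA = 0.9225 × 1.16 = 1.07 mmol/kg

CA = 1.07 mmol/kg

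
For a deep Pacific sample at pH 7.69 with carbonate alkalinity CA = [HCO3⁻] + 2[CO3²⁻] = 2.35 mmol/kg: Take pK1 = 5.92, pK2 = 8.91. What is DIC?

DIC = 2.26 mmol/kg

CA = [HCO3⁻] + 2[CO3²⁻] = (α₁ + 2α₂)·DIC
At pH 7.69: [H⁺]/K1 = 10^-1.77 = 0.016982, K2/[H⁺] = 10^-1.22 = 0.060256
α₁ = 1/(1 + 0.016982 + 0.060256) = 1/1.0772 = 0.9283; α₂ = α₁·K2/[H⁺] = 0.05594
α₁ + 2α₂ = 1.0402
DIC = CA / (α₁ + 2α₂) = 2.35 / 1.0402 = 2.26 mmol/kg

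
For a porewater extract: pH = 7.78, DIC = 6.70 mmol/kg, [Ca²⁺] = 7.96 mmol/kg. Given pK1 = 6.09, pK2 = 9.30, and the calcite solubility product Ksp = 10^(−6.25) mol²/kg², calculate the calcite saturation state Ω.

Ω = 2.73

α₂ = 1 / (1 + [H⁺]/K2 + [H⁺]²/(K1K2)) = 1 / (1 + 10^+1.52 + 10^-0.17)
   = 1 / (1 + 33.113 + 0.67608) = 1/34.789 = 0.02874
[CO3²⁻] = α₂ × DIC = 0.02874 × 6.70 = 0.1926 mmol/kg
Ksp = 10^(−6.25) = 5.623×10^-7
Ω = [Ca²⁺][CO3²⁻]/Ksp = (7.96×10^-3)(1.926×10^-4) / 5.623×10^-7 = 2.73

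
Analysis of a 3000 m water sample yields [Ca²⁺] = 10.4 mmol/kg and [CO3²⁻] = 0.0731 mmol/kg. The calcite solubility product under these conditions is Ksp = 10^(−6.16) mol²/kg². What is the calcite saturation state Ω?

Ω = 1.10

Ksp = 10^(−6.16) = 6.918×10^-7
Ω = [Ca²⁺][CO3²⁻]/Ksp = (10.4×10^-3)(0.0731×10^-3) / 6.918×10^-7 = 1.10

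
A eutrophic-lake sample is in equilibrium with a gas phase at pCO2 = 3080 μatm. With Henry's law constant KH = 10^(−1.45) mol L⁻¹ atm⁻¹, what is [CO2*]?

[CO2*] = 109 μmol/L

KH = 10^(−1.45) = 3.548×10^-2 mol L⁻¹ atm⁻¹
[CO2*] = KH · pCO2 = 3.548×10^-2 × 3080×10^-6 atm = 1.09×10^-4 mol/L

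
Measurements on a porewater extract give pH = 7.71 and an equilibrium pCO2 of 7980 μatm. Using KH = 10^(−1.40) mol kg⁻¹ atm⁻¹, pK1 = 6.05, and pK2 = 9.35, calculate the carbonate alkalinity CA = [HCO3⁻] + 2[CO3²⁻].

CA = 15.2 mmol/kg

[CO2*] = KH · pCO2 = 10^(−1.40) × 7980×10^-6 = 3.177×10^-4 mol/kg
α₀ = 1/(1 + K1/[H⁺] + K1K2/[H⁺]²) = 1/(1 + 10^+1.66 + 10^+0.02) = 0.02094
DIC = [CO2*]/α₀ = 3.177×10^-4 / 0.02094 = 15.17 mmol/kg
CA = (α₁ + 2α₂)·DIC = (0.9571 + 2×0.02193) × 15.17 = 15.2 mmol/kg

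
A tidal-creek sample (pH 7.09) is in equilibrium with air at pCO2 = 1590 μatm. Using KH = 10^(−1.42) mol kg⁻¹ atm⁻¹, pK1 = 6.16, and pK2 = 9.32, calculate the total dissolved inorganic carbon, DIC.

[CO2*] = KH · pCO2 = 10^(−1.42) × 1590×10^-6 = 6.045×10^-5 mol/kg
α₀ = 1/(1 + K1/[H⁺] + K1K2/[H⁺]²) = 1/(1 + 10^+0.93 + 10^-1.30) = 0.1046
DIC = [CO2*]/α₀ = 6.045×10^-5 / 0.1046 = 0.578 mmol/kg

DIC = 0.578 mmol/kg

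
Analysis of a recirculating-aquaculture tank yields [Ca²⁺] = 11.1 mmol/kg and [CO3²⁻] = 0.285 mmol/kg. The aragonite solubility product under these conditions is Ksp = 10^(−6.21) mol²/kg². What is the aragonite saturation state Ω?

Ksp = 10^(−6.21) = 6.166×10^-7
Ω = [Ca²⁺][CO3²⁻]/Ksp = (11.1×10^-3)(0.285×10^-3) / 6.166×10^-7 = 5.13

Ω = 5.13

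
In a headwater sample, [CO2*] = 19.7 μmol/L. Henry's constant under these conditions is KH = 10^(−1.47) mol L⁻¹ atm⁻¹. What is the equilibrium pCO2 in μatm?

pCO2 = 581 μatm

KH = 10^(−1.47) = 3.388×10^-2 mol L⁻¹ atm⁻¹
pCO2 = [CO2*]/KH = 19.7×10^-6 / 3.388×10^-2 = 5.81×10^-4 atm = 581 μatm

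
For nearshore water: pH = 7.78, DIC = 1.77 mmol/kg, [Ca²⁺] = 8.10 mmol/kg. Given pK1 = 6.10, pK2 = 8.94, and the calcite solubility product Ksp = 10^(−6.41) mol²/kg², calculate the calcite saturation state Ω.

α₂ = 1 / (1 + [H⁺]/K2 + [H⁺]²/(K1K2)) = 1 / (1 + 10^+1.16 + 10^-0.52)
   = 1 / (1 + 14.454 + 0.30200) = 1/15.756 = 0.06347
[CO3²⁻] = α₂ × DIC = 0.06347 × 1.77 = 0.1123 mmol/kg
Ksp = 10^(−6.41) = 3.890×10^-7
Ω = [Ca²⁺][CO3²⁻]/Ksp = (8.10×10^-3)(1.123×10^-4) / 3.890×10^-7 = 2.34

Ω = 2.34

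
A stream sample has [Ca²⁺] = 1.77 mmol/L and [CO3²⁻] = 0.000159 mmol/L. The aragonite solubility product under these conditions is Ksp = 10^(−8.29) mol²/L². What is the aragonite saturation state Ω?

Ksp = 10^(−8.29) = 5.129×10^-9
Ω = [Ca²⁺][CO3²⁻]/Ksp = (1.77×10^-3)(0.000159×10^-3) / 5.129×10^-9 = 0.0549

Ω = 0.0549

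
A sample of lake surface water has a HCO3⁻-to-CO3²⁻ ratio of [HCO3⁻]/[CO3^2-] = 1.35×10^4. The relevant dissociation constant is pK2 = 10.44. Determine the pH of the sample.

From K2 = [H⁺][CO3^2-]/[HCO3⁻]:  pH = pK2 − log₁₀([HCO3⁻]/[CO3^2-])
log₁₀(1.35×10^4) = +4.130
pH = 10.44 − (+4.130) = 6.31

pH = 6.31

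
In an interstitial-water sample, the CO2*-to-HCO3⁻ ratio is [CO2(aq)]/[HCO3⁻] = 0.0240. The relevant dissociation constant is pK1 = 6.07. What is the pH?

From K1 = [H⁺][HCO3⁻]/[CO2(aq)]:  pH = pK1 − log₁₀([CO2(aq)]/[HCO3⁻])
log₁₀(0.0240) = -1.620
pH = 6.07 − (-1.620) = 7.69

pH = 7.69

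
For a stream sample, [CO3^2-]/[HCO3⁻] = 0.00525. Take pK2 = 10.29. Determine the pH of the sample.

pH = 8.01

From K2 = [H⁺][CO3^2-]/[HCO3⁻]:  pH = pK2 + log₁₀([CO3^2-]/[HCO3⁻])
log₁₀(0.00525) = -2.280
pH = 10.29 + (-2.280) = 8.01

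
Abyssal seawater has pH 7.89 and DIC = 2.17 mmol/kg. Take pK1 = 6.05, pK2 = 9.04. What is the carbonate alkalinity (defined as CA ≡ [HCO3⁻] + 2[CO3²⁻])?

CA = [HCO3⁻] + 2[CO3²⁻] = (α₁ + 2α₂)·DIC
At pH 7.89: [H⁺]/K1 = 10^-1.84 = 0.014454, K2/[H⁺] = 10^-1.15 = 0.070795
α₁ = 1/(1 + 0.014454 + 0.070795) = 1/1.0852 = 0.9214; α₂ = α₁·K2/[H⁺] = 0.06523
α₁ + 2α₂ = 1.0519
CA = 1.0519 × 2.17 = 2.28 mmol/kg

CA = 2.28 mmol/kg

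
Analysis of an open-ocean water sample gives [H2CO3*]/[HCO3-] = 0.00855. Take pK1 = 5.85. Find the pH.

From K1 = [H⁺][HCO3-]/[H2CO3*]:  pH = pK1 − log₁₀([H2CO3*]/[HCO3-])
log₁₀(0.00855) = -2.068
pH = 5.85 − (-2.068) = 7.92

pH = 7.92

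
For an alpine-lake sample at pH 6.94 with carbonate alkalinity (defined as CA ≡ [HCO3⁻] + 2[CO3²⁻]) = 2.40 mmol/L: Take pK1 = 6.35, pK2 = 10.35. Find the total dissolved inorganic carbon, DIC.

DIC = 3.02 mmol/L

CA = [HCO3⁻] + 2[CO3²⁻] = (α₁ + 2α₂)·DIC
At pH 6.94: [H⁺]/K1 = 10^-0.59 = 0.25704, K2/[H⁺] = 10^-3.41 = 0.00038905
α₁ = 1/(1 + 0.25704 + 0.00038905) = 1/1.2574 = 0.7953; α₂ = α₁·K2/[H⁺] = 0.0003094
α₁ + 2α₂ = 0.7959
DIC = CA / (α₁ + 2α₂) = 2.40 / 0.7959 = 3.02 mmol/L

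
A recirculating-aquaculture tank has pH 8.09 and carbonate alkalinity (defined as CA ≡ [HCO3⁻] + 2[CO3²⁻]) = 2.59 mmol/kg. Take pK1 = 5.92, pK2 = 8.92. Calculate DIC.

DIC = 2.31 mmol/kg

CA = [HCO3⁻] + 2[CO3²⁻] = (α₁ + 2α₂)·DIC
At pH 8.09: [H⁺]/K1 = 10^-2.17 = 0.0067608, K2/[H⁺] = 10^-0.83 = 0.14791
α₁ = 1/(1 + 0.0067608 + 0.14791) = 1/1.1547 = 0.8660; α₂ = α₁·K2/[H⁺] = 0.1281
α₁ + 2α₂ = 1.1222
DIC = CA / (α₁ + 2α₂) = 2.59 / 1.1222 = 2.31 mmol/kg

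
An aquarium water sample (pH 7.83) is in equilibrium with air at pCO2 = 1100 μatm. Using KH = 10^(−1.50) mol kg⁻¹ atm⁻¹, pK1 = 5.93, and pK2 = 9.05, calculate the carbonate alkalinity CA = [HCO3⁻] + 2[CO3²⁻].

CA = 3.10 mmol/kg

[CO2*] = KH · pCO2 = 10^(−1.50) × 1100×10^-6 = 3.479×10^-5 mol/kg
α₀ = 1/(1 + K1/[H⁺] + K1K2/[H⁺]²) = 1/(1 + 10^+1.90 + 10^+0.68) = 0.01173
DIC = [CO2*]/α₀ = 3.479×10^-5 / 0.01173 = 2.964 mmol/kg
CA = (α₁ + 2α₂)·DIC = (0.9321 + 2×0.05616) × 2.964 = 3.10 mmol/kg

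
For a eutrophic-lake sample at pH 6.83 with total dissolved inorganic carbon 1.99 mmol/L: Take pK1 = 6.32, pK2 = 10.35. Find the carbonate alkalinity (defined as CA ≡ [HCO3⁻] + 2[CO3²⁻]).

CA = [HCO3⁻] + 2[CO3²⁻] = (α₁ + 2α₂)·DIC
At pH 6.83: [H⁺]/K1 = 10^-0.51 = 0.30903, K2/[H⁺] = 10^-3.52 = 0.00030200
α₁ = 1/(1 + 0.30903 + 0.00030200) = 1/1.3093 = 0.7637; α₂ = α₁·K2/[H⁺] = 0.0002306
α₁ + 2α₂ = 0.7642
CA = 0.7642 × 1.99 = 1.52 mmol/L

CA = 1.52 mmol/L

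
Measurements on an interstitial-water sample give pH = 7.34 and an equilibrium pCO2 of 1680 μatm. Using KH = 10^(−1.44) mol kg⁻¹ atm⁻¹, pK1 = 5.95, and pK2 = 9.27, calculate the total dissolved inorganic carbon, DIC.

[CO2*] = KH · pCO2 = 10^(−1.44) × 1680×10^-6 = 6.100×10^-5 mol/kg
α₀ = 1/(1 + K1/[H⁺] + K1K2/[H⁺]²) = 1/(1 + 10^+1.39 + 10^-0.54) = 0.03871
DIC = [CO2*]/α₀ = 6.100×10^-5 / 0.03871 = 1.58 mmol/kg

DIC = 1.58 mmol/kg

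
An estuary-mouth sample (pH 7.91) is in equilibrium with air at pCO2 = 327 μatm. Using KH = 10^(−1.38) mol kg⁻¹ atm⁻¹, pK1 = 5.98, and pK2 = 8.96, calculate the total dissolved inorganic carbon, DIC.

DIC = 1.28 mmol/kg

[CO2*] = KH · pCO2 = 10^(−1.38) × 327×10^-6 = 1.363×10^-5 mol/kg
α₀ = 1/(1 + K1/[H⁺] + K1K2/[H⁺]²) = 1/(1 + 10^+1.93 + 10^+0.88) = 0.01067
DIC = [CO2*]/α₀ = 1.363×10^-5 / 0.01067 = 1.28 mmol/kg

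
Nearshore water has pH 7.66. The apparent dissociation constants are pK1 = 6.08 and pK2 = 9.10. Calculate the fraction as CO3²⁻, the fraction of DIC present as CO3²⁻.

α₂ = 1 / (1 + [H⁺]/K2 + [H⁺]²/(K1K2)) = 1 / (1 + 10^+1.44 + 10^-0.14)
   = 1 / (1 + 27.542 + 0.72444) = 1/29.267 = 0.03417

α₂ = 0.0342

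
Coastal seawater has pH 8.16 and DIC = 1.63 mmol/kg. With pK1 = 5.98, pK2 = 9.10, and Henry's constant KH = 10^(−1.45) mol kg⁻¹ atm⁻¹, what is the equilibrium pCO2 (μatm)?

pCO2 = 271 μatm

α₀ = 1 / (1 + K1/[H⁺] + K1K2/[H⁺]²) = 1 / (1 + 10^+2.18 + 10^+1.24)
   = 1 / (1 + 151.36 + 17.378) = 1/169.73 = 0.005892
[CO2*] = α₀ × DIC = 0.005892 × 1.63 = 0.009603 mmol/kg = 9.603 μmol/kg
pCO2 = [CO2*]/KH = 9.603×10^-6 / 3.548×10^-2 = 271 μatm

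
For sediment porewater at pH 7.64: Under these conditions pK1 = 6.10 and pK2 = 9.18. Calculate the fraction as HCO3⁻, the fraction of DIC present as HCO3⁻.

α₁ = 1 / (1 + [H⁺]/K1 + K2/[H⁺]) = 1 / (1 + 10^-1.54 + 10^-1.54)
   = 1 / (1 + 0.028840 + 0.028840) = 1/1.0577 = 0.9455

α₁ = 0.945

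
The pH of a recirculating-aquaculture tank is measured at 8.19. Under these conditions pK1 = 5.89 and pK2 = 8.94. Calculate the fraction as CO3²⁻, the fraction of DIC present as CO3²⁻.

α₂ = 1 / (1 + [H⁺]/K2 + [H⁺]²/(K1K2)) = 1 / (1 + 10^+0.75 + 10^-1.55)
   = 1 / (1 + 5.6234 + 0.028184) = 1/6.6516 = 0.1503

α₂ = 0.150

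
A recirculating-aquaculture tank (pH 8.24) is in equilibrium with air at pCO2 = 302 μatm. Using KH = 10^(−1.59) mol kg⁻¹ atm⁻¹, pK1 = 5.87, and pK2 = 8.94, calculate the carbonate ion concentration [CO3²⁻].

[CO3²⁻] = 0.363 mmol/kg

[CO2*] = KH · pCO2 = 10^(−1.59) × 302×10^-6 = 7.763×10^-6 mol/kg
α₀ = 1/(1 + K1/[H⁺] + K1K2/[H⁺]²) = 1/(1 + 10^+2.37 + 10^+1.67) = 0.003544
DIC = [CO2*]/α₀ = 7.763×10^-6 / 0.003544 = 2.191 mmol/kg
[CO3²⁻] = α₂·DIC; α₂ = 0.1657, so [CO3²⁻] = 0.1657 × 2.191 = 0.363 mmol/kg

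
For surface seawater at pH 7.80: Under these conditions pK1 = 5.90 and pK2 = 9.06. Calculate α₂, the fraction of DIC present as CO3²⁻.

α₂ = 0.0515

α₂ = 1 / (1 + [H⁺]/K2 + [H⁺]²/(K1K2)) = 1 / (1 + 10^+1.26 + 10^-0.64)
   = 1 / (1 + 18.197 + 0.22909) = 1/19.426 = 0.05148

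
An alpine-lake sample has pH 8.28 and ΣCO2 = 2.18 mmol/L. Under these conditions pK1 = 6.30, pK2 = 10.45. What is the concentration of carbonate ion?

α₂ = 1 / (1 + [H⁺]/K2 + [H⁺]²/(K1K2)) = 1 / (1 + 10^+2.17 + 10^+0.19)
   = 1 / (1 + 147.91 + 1.5488) = 1/150.46 = 0.006646
[CO3²⁻] = α₂ × DIC = 0.006646 × 2.18 = 0.0145 mmol/L = 14.5 μmol/L

[CO3²⁻] = 14.5 μmol/L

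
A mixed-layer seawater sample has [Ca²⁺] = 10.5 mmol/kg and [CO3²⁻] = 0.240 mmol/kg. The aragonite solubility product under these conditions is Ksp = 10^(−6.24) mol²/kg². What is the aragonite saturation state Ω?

Ω = 4.38

Ksp = 10^(−6.24) = 5.754×10^-7
Ω = [Ca²⁺][CO3²⁻]/Ksp = (10.5×10^-3)(0.240×10^-3) / 5.754×10^-7 = 4.38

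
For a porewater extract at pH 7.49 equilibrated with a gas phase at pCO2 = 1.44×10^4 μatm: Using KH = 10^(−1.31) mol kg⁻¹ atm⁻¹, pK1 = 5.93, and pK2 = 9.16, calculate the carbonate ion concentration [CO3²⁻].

[CO2*] = KH · pCO2 = 10^(−1.31) × 1.44×10^4×10^-6 = 7.053×10^-4 mol/kg
α₀ = 1/(1 + K1/[H⁺] + K1K2/[H⁺]²) = 1/(1 + 10^+1.56 + 10^-0.11) = 0.02626
DIC = [CO2*]/α₀ = 7.053×10^-4 / 0.02626 = 26.86 mmol/kg
[CO3²⁻] = α₂·DIC; α₂ = 0.02038, so [CO3²⁻] = 0.02038 × 26.86 = 0.547 mmol/kg

[CO3²⁻] = 0.547 mmol/kg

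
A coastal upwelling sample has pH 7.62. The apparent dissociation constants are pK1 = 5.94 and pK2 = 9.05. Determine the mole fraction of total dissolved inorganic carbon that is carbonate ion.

α₂ = 1 / (1 + [H⁺]/K2 + [H⁺]²/(K1K2)) = 1 / (1 + 10^+1.43 + 10^-0.25)
   = 1 / (1 + 26.915 + 0.56234) = 1/28.478 = 0.03512

α₂ = 0.0351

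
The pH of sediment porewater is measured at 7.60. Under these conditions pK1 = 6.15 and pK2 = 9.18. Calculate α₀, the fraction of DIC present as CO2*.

α₀ = 1 / (1 + K1/[H⁺] + K1K2/[H⁺]²) = 1 / (1 + 10^+1.45 + 10^-0.13)
   = 1 / (1 + 28.184 + 0.74131) = 1/29.925 = 0.03342

α₀ = 0.0334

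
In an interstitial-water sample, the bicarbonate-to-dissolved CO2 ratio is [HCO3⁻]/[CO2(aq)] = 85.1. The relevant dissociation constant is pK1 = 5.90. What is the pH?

From K1 = [H⁺][HCO3⁻]/[CO2(aq)]:  pH = pK1 + log₁₀([HCO3⁻]/[CO2(aq)])
log₁₀(85.1) = +1.930
pH = 5.90 + (+1.930) = 7.83

pH = 7.83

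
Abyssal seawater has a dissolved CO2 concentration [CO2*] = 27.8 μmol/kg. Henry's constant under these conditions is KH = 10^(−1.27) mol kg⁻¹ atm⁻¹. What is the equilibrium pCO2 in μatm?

KH = 10^(−1.27) = 5.370×10^-2 mol kg⁻¹ atm⁻¹
pCO2 = [CO2*]/KH = 27.8×10^-6 / 5.370×10^-2 = 5.18×10^-4 atm = 518 μatm

pCO2 = 518 μatm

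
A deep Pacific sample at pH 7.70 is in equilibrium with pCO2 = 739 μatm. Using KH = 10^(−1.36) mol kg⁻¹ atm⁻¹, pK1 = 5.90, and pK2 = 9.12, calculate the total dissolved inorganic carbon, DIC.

DIC = 2.15 mmol/kg

[CO2*] = KH · pCO2 = 10^(−1.36) × 739×10^-6 = 3.226×10^-5 mol/kg
α₀ = 1/(1 + K1/[H⁺] + K1K2/[H⁺]²) = 1/(1 + 10^+1.80 + 10^+0.38) = 0.01504
DIC = [CO2*]/α₀ = 3.226×10^-5 / 0.01504 = 2.15 mmol/kg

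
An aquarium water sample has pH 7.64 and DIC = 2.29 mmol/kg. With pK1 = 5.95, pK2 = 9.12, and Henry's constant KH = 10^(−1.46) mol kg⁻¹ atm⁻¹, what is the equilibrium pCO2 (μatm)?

α₀ = 1 / (1 + K1/[H⁺] + K1K2/[H⁺]²) = 1 / (1 + 10^+1.69 + 10^+0.21)
   = 1 / (1 + 48.978 + 1.6218) = 1/51.600 = 0.01938
[CO2*] = α₀ × DIC = 0.01938 × 2.29 = 0.04438 mmol/kg
pCO2 = [CO2*]/KH = 4.438×10^-5 / 3.467×10^-2 = 1280 μatm

pCO2 = 1280 μatm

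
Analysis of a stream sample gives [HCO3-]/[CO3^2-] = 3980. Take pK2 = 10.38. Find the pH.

From K2 = [H⁺][CO3^2-]/[HCO3-]:  pH = pK2 − log₁₀([HCO3-]/[CO3^2-])
log₁₀(3980) = +3.600
pH = 10.38 − (+3.600) = 6.78

pH = 6.78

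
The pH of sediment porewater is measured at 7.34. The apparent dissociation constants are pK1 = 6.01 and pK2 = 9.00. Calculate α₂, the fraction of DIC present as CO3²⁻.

α₂ = 1 / (1 + [H⁺]/K2 + [H⁺]²/(K1K2)) = 1 / (1 + 10^+1.66 + 10^+0.33)
   = 1 / (1 + 45.709 + 2.1380) = 1/48.847 = 0.02047

α₂ = 0.0205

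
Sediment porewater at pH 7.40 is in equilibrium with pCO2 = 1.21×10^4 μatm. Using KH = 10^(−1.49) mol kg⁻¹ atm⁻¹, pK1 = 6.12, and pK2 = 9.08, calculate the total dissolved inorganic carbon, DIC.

[CO2*] = KH · pCO2 = 10^(−1.49) × 1.21×10^4×10^-6 = 3.915×10^-4 mol/kg
α₀ = 1/(1 + K1/[H⁺] + K1K2/[H⁺]²) = 1/(1 + 10^+1.28 + 10^-0.40) = 0.04889
DIC = [CO2*]/α₀ = 3.915×10^-4 / 0.04889 = 8.01 mmol/kg

DIC = 8.01 mmol/kg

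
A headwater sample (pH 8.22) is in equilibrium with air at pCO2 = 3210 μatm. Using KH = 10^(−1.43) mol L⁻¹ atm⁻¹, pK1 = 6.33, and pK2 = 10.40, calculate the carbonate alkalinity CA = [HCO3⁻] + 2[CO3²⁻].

CA = 9.38 mmol/L

[CO2*] = KH · pCO2 = 10^(−1.43) × 3210×10^-6 = 1.193×10^-4 mol/L
α₀ = 1/(1 + K1/[H⁺] + K1K2/[H⁺]²) = 1/(1 + 10^+1.89 + 10^-0.29) = 0.01264
DIC = [CO2*]/α₀ = 1.193×10^-4 / 0.01264 = 9.438 mmol/L
CA = (α₁ + 2α₂)·DIC = (0.9809 + 2×0.006481) × 9.438 = 9.38 mmol/L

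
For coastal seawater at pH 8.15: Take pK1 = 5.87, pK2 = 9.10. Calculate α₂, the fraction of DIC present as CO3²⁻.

α₂ = 1 / (1 + [H⁺]/K2 + [H⁺]²/(K1K2)) = 1 / (1 + 10^+0.95 + 10^-1.33)
   = 1 / (1 + 8.9125 + 0.046774) = 1/9.9593 = 0.1004

α₂ = 0.100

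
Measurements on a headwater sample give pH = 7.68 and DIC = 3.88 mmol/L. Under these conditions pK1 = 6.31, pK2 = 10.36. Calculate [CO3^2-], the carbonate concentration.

[CO3²⁻] = 7.76 μmol/L

α₂ = 1 / (1 + [H⁺]/K2 + [H⁺]²/(K1K2)) = 1 / (1 + 10^+2.68 + 10^+1.31)
   = 1 / (1 + 478.63 + 20.417) = 1/500.05 = 0.002000
[CO3²⁻] = α₂ × DIC = 0.002000 × 3.88 = 0.00776 mmol/L = 7.76 μmol/L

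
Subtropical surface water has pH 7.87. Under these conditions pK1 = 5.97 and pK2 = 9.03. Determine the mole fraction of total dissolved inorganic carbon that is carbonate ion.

α₂ = 0.0640

α₂ = 1 / (1 + [H⁺]/K2 + [H⁺]²/(K1K2)) = 1 / (1 + 10^+1.16 + 10^-0.74)
   = 1 / (1 + 14.454 + 0.18197) = 1/15.636 = 0.06395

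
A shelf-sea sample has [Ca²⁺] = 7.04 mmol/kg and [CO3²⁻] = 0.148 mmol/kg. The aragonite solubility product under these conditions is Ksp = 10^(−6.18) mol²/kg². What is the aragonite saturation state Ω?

Ksp = 10^(−6.18) = 6.607×10^-7
Ω = [Ca²⁺][CO3²⁻]/Ksp = (7.04×10^-3)(0.148×10^-3) / 6.607×10^-7 = 1.58

Ω = 1.58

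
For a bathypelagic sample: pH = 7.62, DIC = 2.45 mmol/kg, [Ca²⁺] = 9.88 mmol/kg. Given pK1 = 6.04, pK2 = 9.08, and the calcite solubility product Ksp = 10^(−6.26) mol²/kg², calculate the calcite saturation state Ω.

Ω = 1.44

α₂ = 1 / (1 + [H⁺]/K2 + [H⁺]²/(K1K2)) = 1 / (1 + 10^+1.46 + 10^-0.12)
   = 1 / (1 + 28.840 + 0.75858) = 1/30.599 = 0.03268
[CO3²⁻] = α₂ × DIC = 0.03268 × 2.45 = 0.08007 mmol/kg
Ksp = 10^(−6.26) = 5.495×10^-7
Ω = [Ca²⁺][CO3²⁻]/Ksp = (9.88×10^-3)(8.007×10^-5) / 5.495×10^-7 = 1.44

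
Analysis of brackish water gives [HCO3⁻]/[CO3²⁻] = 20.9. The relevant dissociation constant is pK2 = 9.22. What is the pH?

pH = 7.90

From K2 = [H⁺][CO3²⁻]/[HCO3⁻]:  pH = pK2 − log₁₀([HCO3⁻]/[CO3²⁻])
log₁₀(20.9) = +1.320
pH = 9.22 − (+1.320) = 7.90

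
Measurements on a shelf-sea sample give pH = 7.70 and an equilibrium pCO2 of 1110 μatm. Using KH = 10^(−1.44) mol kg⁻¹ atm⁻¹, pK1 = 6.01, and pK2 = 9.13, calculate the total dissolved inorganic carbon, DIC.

[CO2*] = KH · pCO2 = 10^(−1.44) × 1110×10^-6 = 4.030×10^-5 mol/kg
α₀ = 1/(1 + K1/[H⁺] + K1K2/[H⁺]²) = 1/(1 + 10^+1.69 + 10^+0.26) = 0.01931
DIC = [CO2*]/α₀ = 4.030×10^-5 / 0.01931 = 2.09 mmol/kg

DIC = 2.09 mmol/kg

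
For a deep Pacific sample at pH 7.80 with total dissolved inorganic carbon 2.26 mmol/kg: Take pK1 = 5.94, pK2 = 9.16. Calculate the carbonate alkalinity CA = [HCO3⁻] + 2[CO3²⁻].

CA = 2.32 mmol/kg

CA = [HCO3⁻] + 2[CO3²⁻] = (α₁ + 2α₂)·DIC
At pH 7.80: [H⁺]/K1 = 10^-1.86 = 0.013804, K2/[H⁺] = 10^-1.36 = 0.043652
α₁ = 1/(1 + 0.013804 + 0.043652) = 1/1.0575 = 0.9457; α₂ = α₁·K2/[H⁺] = 0.04128
α₁ + 2α₂ = 1.0282
CA = 1.0282 × 2.26 = 2.32 mmol/kg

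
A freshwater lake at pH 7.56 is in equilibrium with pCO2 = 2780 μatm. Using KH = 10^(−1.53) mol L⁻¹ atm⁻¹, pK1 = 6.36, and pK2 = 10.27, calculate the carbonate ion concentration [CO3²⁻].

[CO2*] = KH · pCO2 = 10^(−1.53) × 2780×10^-6 = 8.204×10^-5 mol/L
α₀ = 1/(1 + K1/[H⁺] + K1K2/[H⁺]²) = 1/(1 + 10^+1.20 + 10^-1.51) = 0.05924
DIC = [CO2*]/α₀ = 8.204×10^-5 / 0.05924 = 1.385 mmol/L
[CO3²⁻] = α₂·DIC; α₂ = 0.001831, so [CO3²⁻] = 0.001831 × 1.385 = 0.00254 mmol/L = 2.54 μmol/L

[CO3²⁻] = 2.54 μmol/L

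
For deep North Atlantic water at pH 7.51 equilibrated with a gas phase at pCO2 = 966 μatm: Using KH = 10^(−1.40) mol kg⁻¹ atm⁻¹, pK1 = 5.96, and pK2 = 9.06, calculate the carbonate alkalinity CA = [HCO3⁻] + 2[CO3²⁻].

CA = 1.44 mmol/kg

[CO2*] = KH · pCO2 = 10^(−1.40) × 966×10^-6 = 3.846×10^-5 mol/kg
α₀ = 1/(1 + K1/[H⁺] + K1K2/[H⁺]²) = 1/(1 + 10^+1.55 + 10^-0.00) = 0.02668
DIC = [CO2*]/α₀ = 3.846×10^-5 / 0.02668 = 1.441 mmol/kg
CA = (α₁ + 2α₂)·DIC = (0.9466 + 2×0.02668) × 1.441 = 1.44 mmol/kg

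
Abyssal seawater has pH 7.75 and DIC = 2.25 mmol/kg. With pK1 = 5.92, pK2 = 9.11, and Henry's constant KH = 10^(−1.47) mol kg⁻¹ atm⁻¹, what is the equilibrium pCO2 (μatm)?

pCO2 = 928 μatm

α₀ = 1 / (1 + K1/[H⁺] + K1K2/[H⁺]²) = 1 / (1 + 10^+1.83 + 10^+0.47)
   = 1 / (1 + 67.608 + 2.9512) = 1/71.560 = 0.01397
[CO2*] = α₀ × DIC = 0.01397 × 2.25 = 0.03144 mmol/kg
pCO2 = [CO2*]/KH = 3.144×10^-5 / 3.388×10^-2 = 928 μatm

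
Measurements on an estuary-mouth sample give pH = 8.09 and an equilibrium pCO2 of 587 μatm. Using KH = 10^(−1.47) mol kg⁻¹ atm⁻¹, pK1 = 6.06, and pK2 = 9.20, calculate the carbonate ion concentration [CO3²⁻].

[CO3²⁻] = 0.165 mmol/kg

[CO2*] = KH · pCO2 = 10^(−1.47) × 587×10^-6 = 1.989×10^-5 mol/kg
α₀ = 1/(1 + K1/[H⁺] + K1K2/[H⁺]²) = 1/(1 + 10^+2.03 + 10^+0.92) = 0.008586
DIC = [CO2*]/α₀ = 1.989×10^-5 / 0.008586 = 2.317 mmol/kg
[CO3²⁻] = α₂·DIC; α₂ = 0.07141, so [CO3²⁻] = 0.07141 × 2.317 = 0.165 mmol/kg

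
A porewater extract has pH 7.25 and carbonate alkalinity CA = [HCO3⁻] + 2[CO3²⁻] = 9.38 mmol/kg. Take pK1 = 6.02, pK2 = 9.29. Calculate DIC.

DIC = 9.84 mmol/kg

CA = [HCO3⁻] + 2[CO3²⁻] = (α₁ + 2α₂)·DIC
At pH 7.25: [H⁺]/K1 = 10^-1.23 = 0.058884, K2/[H⁺] = 10^-2.04 = 0.0091201
α₁ = 1/(1 + 0.058884 + 0.0091201) = 1/1.0680 = 0.9363; α₂ = α₁·K2/[H⁺] = 0.008539
α₁ + 2α₂ = 0.9534
DIC = CA / (α₁ + 2α₂) = 9.38 / 0.9534 = 9.84 mmol/kg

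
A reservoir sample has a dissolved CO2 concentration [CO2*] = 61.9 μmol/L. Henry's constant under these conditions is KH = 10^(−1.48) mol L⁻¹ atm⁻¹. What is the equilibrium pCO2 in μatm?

KH = 10^(−1.48) = 3.311×10^-2 mol L⁻¹ atm⁻¹
pCO2 = [CO2*]/KH = 61.9×10^-6 / 3.311×10^-2 = 1.87×10^-3 atm = 1870 μatm

pCO2 = 1870 μatm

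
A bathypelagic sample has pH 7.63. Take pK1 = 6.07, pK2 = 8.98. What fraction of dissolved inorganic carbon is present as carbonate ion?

α₂ = 0.0417

α₂ = 1 / (1 + [H⁺]/K2 + [H⁺]²/(K1K2)) = 1 / (1 + 10^+1.35 + 10^-0.21)
   = 1 / (1 + 22.387 + 0.61660) = 1/24.004 = 0.04166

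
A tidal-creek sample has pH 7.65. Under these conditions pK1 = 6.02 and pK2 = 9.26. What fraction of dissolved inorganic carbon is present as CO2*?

α₀ = 0.0224

α₀ = 1 / (1 + K1/[H⁺] + K1K2/[H⁺]²) = 1 / (1 + 10^+1.63 + 10^+0.02)
   = 1 / (1 + 42.658 + 1.0471) = 1/44.705 = 0.02237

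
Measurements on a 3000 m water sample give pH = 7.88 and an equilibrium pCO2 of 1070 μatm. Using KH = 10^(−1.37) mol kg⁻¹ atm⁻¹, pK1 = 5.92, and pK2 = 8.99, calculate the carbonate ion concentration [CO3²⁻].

[CO2*] = KH · pCO2 = 10^(−1.37) × 1070×10^-6 = 4.564×10^-5 mol/kg
α₀ = 1/(1 + K1/[H⁺] + K1K2/[H⁺]²) = 1/(1 + 10^+1.96 + 10^+0.85) = 0.01007
DIC = [CO2*]/α₀ = 4.564×10^-5 / 0.01007 = 4.532 mmol/kg
[CO3²⁻] = α₂·DIC; α₂ = 0.07131, so [CO3²⁻] = 0.07131 × 4.532 = 0.323 mmol/kg

[CO3²⁻] = 0.323 mmol/kg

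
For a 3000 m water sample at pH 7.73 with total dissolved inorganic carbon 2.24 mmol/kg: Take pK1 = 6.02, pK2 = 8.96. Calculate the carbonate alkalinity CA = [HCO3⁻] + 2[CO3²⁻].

CA = [HCO3⁻] + 2[CO3²⁻] = (α₁ + 2α₂)·DIC
At pH 7.73: [H⁺]/K1 = 10^-1.71 = 0.019498, K2/[H⁺] = 10^-1.23 = 0.058884
α₁ = 1/(1 + 0.019498 + 0.058884) = 1/1.0784 = 0.9273; α₂ = α₁·K2/[H⁺] = 0.05460
α₁ + 2α₂ = 1.0365
CA = 1.0365 × 2.24 = 2.32 mmol/kg

CA = 2.32 mmol/kg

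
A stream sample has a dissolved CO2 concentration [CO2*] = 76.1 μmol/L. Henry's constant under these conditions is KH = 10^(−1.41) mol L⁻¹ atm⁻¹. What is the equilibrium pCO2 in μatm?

KH = 10^(−1.41) = 3.890×10^-2 mol L⁻¹ atm⁻¹
pCO2 = [CO2*]/KH = 76.1×10^-6 / 3.890×10^-2 = 1.96×10^-3 atm = 1960 μatm

pCO2 = 1960 μatm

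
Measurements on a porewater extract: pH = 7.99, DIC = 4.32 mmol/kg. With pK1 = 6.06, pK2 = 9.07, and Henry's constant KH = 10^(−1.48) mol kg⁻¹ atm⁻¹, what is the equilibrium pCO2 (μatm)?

α₀ = 1 / (1 + K1/[H⁺] + K1K2/[H⁺]²) = 1 / (1 + 10^+1.93 + 10^+0.85)
   = 1 / (1 + 85.114 + 7.0795) = 1/93.193 = 0.01073
[CO2*] = α₀ × DIC = 0.01073 × 4.32 = 0.04636 mmol/kg
pCO2 = [CO2*]/KH = 4.636×10^-5 / 3.311×10^-2 = 1400 μatm

pCO2 = 1400 μatm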